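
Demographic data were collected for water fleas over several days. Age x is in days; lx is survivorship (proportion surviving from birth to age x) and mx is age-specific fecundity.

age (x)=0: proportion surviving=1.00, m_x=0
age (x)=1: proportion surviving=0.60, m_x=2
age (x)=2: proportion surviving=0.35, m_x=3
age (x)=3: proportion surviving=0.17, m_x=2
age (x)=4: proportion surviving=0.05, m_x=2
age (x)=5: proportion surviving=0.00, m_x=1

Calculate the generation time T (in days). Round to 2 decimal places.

1.75

lx·mx: 0, 1.2, 1.05, 0.34, 0.1, 0 → R0 = 2.69
x·lx·mx: 0, 1.2, 2.1, 1.02, 0.4, 0 → Σ = 4.72
T = 4.72 / 2.69 = 1.754647… → 1.75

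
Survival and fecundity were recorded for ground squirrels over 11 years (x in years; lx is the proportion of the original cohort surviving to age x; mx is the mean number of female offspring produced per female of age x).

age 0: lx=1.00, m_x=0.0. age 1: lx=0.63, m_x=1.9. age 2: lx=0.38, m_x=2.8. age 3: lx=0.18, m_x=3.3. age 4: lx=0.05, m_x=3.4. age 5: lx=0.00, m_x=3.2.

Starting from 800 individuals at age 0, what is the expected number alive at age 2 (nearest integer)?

Expected survivors = N0 · l_2 = 800 × 0.38 = 304 → 304

304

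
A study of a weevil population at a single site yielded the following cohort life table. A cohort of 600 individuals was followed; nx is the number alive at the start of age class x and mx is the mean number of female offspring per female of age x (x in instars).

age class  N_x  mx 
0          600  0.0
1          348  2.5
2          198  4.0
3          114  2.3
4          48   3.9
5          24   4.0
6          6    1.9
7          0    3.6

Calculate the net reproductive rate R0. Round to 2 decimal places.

3.70

lx = nx/n0 = nx/600: 1, 0.58, 0.33, 0.19, 0.08, 0.04, 0.01, 0
lx·mx by age: 0, 1.45, 1.32, 0.437, 0.312, 0.16, 0.019, 0
R0 = Σ lx·mx = 3.698 → 3.70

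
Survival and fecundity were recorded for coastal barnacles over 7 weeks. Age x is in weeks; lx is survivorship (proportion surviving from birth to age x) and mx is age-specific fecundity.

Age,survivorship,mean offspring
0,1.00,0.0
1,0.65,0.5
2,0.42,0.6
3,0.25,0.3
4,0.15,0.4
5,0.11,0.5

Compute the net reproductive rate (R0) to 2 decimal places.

lx·mx by age: 0, 0.325, 0.252, 0.075, 0.06, 0.055
R0 = Σ lx·mx = 0.767 → 0.77

0.77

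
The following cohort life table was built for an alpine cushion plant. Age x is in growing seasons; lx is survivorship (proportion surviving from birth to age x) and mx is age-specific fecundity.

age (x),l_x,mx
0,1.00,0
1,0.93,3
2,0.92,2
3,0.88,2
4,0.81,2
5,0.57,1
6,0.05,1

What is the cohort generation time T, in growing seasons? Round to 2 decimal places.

2.48

lx·mx: 0, 2.79, 1.84, 1.76, 1.62, 0.57, 0.05 → R0 = 8.63
x·lx·mx: 0, 2.79, 3.68, 5.28, 6.48, 2.85, 0.3 → Σ = 21.38
T = 21.38 / 8.63 = 2.477404… → 2.48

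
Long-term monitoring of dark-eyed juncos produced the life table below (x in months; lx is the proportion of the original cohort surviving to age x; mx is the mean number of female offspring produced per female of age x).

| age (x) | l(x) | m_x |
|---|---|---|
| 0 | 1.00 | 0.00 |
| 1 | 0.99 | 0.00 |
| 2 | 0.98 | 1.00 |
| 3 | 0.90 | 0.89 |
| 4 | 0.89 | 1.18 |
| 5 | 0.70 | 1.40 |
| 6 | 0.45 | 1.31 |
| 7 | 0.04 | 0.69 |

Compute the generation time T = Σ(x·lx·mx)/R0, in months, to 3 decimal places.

lx·mx: 0, 0, 0.98, 0.801, 1.0502, 0.98, 0.5895, 0.0276 → R0 = 4.4283
x·lx·mx: 0, 0, 1.96, 2.403, 4.2008, 4.9, 3.537, 0.1932 → Σ = 17.194
T = 17.194 / 4.4283 = 3.882754… → 3.883

3.883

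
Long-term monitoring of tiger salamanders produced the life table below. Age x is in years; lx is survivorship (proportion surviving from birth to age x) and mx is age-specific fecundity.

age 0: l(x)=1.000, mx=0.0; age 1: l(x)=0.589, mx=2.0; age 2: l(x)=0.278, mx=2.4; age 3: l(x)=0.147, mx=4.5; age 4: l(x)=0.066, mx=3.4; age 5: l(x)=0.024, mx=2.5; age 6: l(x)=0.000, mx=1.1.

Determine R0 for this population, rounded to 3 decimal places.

2.791

lx·mx by age: 0, 1.178, 0.6672, 0.6615, 0.2244, 0.06, 0
R0 = Σ lx·mx = 2.7911 → 2.791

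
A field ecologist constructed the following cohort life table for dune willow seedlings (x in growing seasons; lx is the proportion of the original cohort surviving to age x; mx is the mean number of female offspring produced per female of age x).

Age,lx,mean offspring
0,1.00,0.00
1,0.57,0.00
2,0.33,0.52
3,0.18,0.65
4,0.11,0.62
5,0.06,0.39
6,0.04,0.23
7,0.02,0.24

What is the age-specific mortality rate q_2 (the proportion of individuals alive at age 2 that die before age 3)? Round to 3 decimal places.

0.455

q_2 = (l_2 − l_3) / l_2 = (0.33 − 0.18) / 0.33
     = 0.15 / 0.33 = 0.454545… → 0.455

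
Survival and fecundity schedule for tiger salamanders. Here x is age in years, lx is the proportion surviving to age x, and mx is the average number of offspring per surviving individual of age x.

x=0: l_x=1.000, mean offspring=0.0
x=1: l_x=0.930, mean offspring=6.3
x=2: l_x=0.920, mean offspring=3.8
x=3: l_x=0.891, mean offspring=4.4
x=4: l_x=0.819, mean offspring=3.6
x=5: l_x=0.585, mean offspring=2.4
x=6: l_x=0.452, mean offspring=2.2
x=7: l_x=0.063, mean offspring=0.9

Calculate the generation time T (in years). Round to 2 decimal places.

lx·mx: 0, 5.859, 3.496, 3.9204, 2.9484, 1.404, 0.9944, 0.0567 → R0 = 18.6789
x·lx·mx: 0, 5.859, 6.992, 11.7612, 11.7936, 7.02, 5.9664, 0.3969 → Σ = 49.7891
T = 49.7891 / 18.6789 = 2.665526… → 2.67

2.67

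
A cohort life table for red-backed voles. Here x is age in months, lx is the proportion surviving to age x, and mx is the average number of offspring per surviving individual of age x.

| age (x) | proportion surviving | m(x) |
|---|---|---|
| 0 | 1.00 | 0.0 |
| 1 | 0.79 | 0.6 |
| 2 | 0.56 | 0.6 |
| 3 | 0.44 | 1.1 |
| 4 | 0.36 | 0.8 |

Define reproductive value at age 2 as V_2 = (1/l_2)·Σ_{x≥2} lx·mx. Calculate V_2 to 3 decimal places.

1.979

lx·mx for x ≥ 2: 0.336, 0.484, 0.288 → sum = 1.108
V_2 = 1.108 / l_2 = 1.108 / 0.56 = 1.978571… → 1.979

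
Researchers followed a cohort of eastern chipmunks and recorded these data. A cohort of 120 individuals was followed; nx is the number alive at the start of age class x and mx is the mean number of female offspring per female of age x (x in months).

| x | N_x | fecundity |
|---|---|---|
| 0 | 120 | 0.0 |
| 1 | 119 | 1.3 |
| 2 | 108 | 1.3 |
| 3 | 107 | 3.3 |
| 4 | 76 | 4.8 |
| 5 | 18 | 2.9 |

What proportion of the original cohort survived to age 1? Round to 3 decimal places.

0.992

l_1 = n_1/n_0 = 119/120 = 0.991667… → 0.992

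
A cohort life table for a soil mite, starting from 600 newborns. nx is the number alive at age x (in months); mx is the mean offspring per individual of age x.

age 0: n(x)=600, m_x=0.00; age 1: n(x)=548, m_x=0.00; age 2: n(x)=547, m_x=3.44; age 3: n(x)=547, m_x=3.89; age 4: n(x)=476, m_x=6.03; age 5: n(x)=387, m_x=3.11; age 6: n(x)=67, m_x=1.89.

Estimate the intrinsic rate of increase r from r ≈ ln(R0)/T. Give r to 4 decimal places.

0.7561

lx = nx/n0 = nx/600: 1, 0.91333…, 0.91167…, 0.91167…, 0.79333…, 0.645, 0.11167…
R0 = Σ lx·mx = 0 + 0 + 3.13613… + 3.54638… + 4.7838… + 2.00595 + 0.21105… = 13.683317…
Σ x·lx·mx = 47.342667…; T = 47.342667…/13.683317… = 3.45988…
r ≈ ln(R0)/T = ln(13.683317…)/3.45988… = 0.756146… → 0.7561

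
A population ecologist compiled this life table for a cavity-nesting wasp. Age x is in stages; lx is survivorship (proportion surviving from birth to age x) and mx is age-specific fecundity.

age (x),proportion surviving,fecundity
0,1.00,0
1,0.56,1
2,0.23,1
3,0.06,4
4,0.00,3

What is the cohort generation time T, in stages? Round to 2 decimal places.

1.69

lx·mx: 0, 0.56, 0.23, 0.24, 0 → R0 = 1.03
x·lx·mx: 0, 0.56, 0.46, 0.72, 0 → Σ = 1.74
T = 1.74 / 1.03 = 1.68932… → 1.69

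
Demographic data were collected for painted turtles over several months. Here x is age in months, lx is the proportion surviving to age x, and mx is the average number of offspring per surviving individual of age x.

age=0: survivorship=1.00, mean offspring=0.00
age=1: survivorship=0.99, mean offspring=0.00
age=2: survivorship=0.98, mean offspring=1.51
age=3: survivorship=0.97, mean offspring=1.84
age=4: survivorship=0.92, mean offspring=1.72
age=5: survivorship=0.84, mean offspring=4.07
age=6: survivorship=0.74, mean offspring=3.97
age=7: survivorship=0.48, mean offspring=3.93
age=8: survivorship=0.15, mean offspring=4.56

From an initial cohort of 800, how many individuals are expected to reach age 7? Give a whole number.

384

Expected survivors = N0 · l_7 = 800 × 0.48 = 384 → 384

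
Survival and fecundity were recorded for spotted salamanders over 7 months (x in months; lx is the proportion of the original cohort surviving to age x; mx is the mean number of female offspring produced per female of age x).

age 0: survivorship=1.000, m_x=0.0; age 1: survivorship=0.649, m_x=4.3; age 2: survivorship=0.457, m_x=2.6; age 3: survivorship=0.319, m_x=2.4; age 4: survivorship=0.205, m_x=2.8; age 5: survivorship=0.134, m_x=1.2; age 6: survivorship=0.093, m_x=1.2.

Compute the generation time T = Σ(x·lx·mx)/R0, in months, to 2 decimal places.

2.01

lx·mx: 0, 2.7907, 1.1882, 0.7656, 0.574, 0.1608, 0.1116 → R0 = 5.5909
x·lx·mx: 0, 2.7907, 2.3764, 2.2968, 2.296, 0.804, 0.6696 → Σ = 11.2335
T = 11.2335 / 5.5909 = 2.009247… → 2.01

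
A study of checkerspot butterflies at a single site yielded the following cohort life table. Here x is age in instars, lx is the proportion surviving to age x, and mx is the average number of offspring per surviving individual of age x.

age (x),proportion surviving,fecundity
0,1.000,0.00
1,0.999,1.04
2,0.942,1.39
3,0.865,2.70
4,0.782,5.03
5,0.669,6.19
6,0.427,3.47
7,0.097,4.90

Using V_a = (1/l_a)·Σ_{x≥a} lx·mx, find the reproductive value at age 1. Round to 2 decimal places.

lx·mx for x ≥ 1: 1.03896, 1.30938, 2.3355, 3.93346, 4.14111, 1.48169, 0.4753 → sum = 14.7154
V_1 = 14.7154 / l_1 = 14.7154 / 0.999 = 14.73013… → 14.73

14.73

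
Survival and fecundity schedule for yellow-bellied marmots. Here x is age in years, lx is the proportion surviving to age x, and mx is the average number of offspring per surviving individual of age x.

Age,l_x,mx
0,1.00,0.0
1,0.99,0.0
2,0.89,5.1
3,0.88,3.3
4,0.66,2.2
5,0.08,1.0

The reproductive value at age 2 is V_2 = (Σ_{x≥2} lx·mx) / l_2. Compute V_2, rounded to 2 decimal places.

lx·mx for x ≥ 2: 4.539, 2.904, 1.452, 0.08 → sum = 8.975
V_2 = 8.975 / l_2 = 8.975 / 0.89 = 10.08427… → 10.08

10.08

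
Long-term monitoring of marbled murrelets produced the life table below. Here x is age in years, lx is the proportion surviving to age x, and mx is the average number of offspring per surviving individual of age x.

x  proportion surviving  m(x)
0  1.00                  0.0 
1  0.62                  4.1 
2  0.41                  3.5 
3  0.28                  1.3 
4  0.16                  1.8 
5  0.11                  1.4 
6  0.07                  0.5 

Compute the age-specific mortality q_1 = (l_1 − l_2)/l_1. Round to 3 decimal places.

q_1 = (l_1 − l_2) / l_1 = (0.62 − 0.41) / 0.62
     = 0.21 / 0.62 = 0.33871… → 0.339

0.339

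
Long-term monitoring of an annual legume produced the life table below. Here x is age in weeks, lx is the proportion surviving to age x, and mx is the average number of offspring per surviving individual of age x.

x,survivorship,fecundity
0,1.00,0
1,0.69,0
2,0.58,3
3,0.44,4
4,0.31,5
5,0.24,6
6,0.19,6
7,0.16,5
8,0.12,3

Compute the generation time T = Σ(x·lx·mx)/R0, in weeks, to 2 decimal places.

4.26

lx·mx: 0, 0, 1.74, 1.76, 1.55, 1.44, 1.14, 0.8, 0.36 → R0 = 8.79
x·lx·mx: 0, 0, 3.48, 5.28, 6.2, 7.2, 6.84, 5.6, 2.88 → Σ = 37.48
T = 37.48 / 8.79 = 4.263936… → 4.26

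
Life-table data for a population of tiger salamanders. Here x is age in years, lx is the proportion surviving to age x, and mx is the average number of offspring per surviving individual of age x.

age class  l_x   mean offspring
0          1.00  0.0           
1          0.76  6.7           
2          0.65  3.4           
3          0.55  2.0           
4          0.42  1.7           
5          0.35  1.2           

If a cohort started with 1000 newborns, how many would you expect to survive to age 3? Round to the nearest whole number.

550

Expected survivors = N0 · l_3 = 1000 × 0.55 = 550 → 550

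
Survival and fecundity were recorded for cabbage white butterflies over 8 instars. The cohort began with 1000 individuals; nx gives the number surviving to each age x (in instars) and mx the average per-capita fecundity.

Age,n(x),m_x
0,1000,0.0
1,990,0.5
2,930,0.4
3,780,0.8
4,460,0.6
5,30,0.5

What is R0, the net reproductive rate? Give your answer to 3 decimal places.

lx = nx/n0 = nx/1000: 1, 0.99, 0.93, 0.78, 0.46, 0.03
lx·mx by age: 0, 0.495, 0.372, 0.624, 0.276, 0.015
R0 = Σ lx·mx = 1.782 → 1.782

1.782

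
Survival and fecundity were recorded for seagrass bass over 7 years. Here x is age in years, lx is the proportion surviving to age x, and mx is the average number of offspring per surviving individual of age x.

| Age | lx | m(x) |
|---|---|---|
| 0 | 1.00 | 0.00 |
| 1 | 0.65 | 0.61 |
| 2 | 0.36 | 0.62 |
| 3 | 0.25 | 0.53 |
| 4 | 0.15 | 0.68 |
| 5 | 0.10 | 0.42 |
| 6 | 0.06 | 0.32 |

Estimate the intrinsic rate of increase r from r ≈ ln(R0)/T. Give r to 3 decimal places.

-0.041

R0 = Σ lx·mx = 0 + 0.3965 + 0.2232 + 0.1325 + 0.102 + 0.042 + 0.0192 = 0.9154
Σ x·lx·mx = 1.9736; T = 1.9736/0.9154 = 2.156…
r ≈ ln(R0)/T = ln(0.9154)/2.156… = -0.041… → -0.041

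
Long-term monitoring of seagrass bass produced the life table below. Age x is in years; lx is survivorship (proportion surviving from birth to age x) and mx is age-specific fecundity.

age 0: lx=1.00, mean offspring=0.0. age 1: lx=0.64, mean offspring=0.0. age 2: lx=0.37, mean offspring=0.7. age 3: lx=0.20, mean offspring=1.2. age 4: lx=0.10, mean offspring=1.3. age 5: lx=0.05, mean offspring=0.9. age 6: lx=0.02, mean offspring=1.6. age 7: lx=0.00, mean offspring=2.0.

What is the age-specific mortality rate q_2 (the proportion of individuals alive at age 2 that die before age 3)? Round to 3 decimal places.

0.459

q_2 = (l_2 − l_3) / l_2 = (0.37 − 0.2) / 0.37
     = 0.17 / 0.37 = 0.459459… → 0.459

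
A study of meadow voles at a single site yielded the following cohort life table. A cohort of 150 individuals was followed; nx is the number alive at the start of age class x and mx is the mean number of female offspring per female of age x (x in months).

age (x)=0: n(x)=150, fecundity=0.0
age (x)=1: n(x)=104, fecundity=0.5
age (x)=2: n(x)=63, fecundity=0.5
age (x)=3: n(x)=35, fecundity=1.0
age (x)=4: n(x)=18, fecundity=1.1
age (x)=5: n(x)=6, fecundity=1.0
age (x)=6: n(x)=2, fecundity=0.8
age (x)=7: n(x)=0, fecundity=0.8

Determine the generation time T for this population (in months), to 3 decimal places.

lx = nx/n0 = nx/150: 1, 0.69333…, 0.42, 0.23333…, 0.12, 0.04, 0.01333…, 0
lx·mx: 0, 0.346667…, 0.21, 0.233333…, 0.132, 0.04, 0.010667…, 0 → R0 = 0.972667…
x·lx·mx: 0, 0.346667…, 0.42, 0.7…, 0.528, 0.2, 0.064…, 0 → Σ = 2.258667…
T = 2.258667… / 0.972667… = 2.322138… → 2.322

2.322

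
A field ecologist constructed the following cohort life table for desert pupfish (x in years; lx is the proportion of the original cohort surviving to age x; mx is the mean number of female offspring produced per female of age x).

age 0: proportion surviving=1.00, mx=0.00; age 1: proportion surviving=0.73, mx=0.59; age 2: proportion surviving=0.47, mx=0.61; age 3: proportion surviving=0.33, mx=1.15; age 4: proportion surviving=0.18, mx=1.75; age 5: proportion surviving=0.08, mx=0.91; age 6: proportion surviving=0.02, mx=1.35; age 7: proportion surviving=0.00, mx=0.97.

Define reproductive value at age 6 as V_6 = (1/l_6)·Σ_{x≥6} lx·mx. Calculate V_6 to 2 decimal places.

lx·mx for x ≥ 6: 0.027, 0 → sum = 0.027
V_6 = 0.027 / l_6 = 0.027 / 0.02 = 1.35 → 1.35

1.35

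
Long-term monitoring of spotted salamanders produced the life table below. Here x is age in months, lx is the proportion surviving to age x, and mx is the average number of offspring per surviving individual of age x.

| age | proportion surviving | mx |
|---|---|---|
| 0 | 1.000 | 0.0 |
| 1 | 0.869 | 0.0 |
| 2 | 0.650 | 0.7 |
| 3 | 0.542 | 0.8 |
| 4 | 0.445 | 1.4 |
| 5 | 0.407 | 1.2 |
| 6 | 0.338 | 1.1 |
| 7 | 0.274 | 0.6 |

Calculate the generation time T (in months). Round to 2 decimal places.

4.15

lx·mx: 0, 0, 0.455, 0.4336, 0.623, 0.4884, 0.3718, 0.1644 → R0 = 2.5362
x·lx·mx: 0, 0, 0.91, 1.3008, 2.492, 2.442, 2.2308, 1.1508 → Σ = 10.5264
T = 10.5264 / 2.5362 = 4.150461… → 4.15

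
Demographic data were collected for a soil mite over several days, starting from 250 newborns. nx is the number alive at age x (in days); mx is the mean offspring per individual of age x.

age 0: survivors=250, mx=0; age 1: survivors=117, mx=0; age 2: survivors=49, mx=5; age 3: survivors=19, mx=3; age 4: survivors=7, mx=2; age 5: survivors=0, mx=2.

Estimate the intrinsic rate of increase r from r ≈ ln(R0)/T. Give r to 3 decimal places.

lx = nx/n0 = nx/250: 1, 0.468, 0.196, 0.076, 0.028, 0
R0 = Σ lx·mx = 0 + 0 + 0.98 + 0.228 + 0.056 + 0 = 1.264
Σ x·lx·mx = 2.868; T = 2.868/1.264 = 2.26899…
r ≈ ln(R0)/T = ln(1.264)/2.26899… = 0.10325… → 0.103

0.103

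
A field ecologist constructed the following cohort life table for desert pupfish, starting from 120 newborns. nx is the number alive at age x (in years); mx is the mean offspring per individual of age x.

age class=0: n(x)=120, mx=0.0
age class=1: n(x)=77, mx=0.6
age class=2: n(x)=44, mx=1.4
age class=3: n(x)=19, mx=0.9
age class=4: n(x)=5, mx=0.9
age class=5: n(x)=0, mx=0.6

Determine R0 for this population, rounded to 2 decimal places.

1.08

lx = nx/n0 = nx/120: 1, 0.64167…, 0.36667…, 0.15833…, 0.04167…, 0
lx·mx by age: 0, 0.385…, 0.513333…, 0.1425…, 0.0375…, 0
R0 = Σ lx·mx = 1.078333… → 1.08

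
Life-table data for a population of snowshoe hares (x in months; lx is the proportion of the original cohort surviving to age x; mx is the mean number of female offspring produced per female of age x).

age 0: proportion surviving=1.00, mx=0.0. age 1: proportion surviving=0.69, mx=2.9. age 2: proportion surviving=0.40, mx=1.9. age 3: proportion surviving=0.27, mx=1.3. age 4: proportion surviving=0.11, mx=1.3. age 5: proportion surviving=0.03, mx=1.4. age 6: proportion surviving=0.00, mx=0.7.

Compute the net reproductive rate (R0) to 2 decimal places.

3.30

lx·mx by age: 0, 2.001, 0.76, 0.351, 0.143, 0.042, 0
R0 = Σ lx·mx = 3.297 → 3.30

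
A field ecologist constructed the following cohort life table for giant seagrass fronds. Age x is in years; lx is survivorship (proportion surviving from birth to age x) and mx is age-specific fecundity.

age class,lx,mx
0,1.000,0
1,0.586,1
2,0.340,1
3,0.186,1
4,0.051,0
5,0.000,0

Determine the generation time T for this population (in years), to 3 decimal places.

lx·mx: 0, 0.586, 0.34, 0.186, 0, 0 → R0 = 1.112
x·lx·mx: 0, 0.586, 0.68, 0.558, 0, 0 → Σ = 1.824
T = 1.824 / 1.112 = 1.640288… → 1.640

1.640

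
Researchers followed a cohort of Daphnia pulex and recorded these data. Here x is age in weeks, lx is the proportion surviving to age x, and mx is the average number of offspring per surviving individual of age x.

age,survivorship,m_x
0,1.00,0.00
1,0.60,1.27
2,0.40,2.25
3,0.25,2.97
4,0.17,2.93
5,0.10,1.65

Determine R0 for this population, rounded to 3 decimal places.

3.068

lx·mx by age: 0, 0.762, 0.9, 0.7425, 0.4981, 0.165
R0 = Σ lx·mx = 3.0676 → 3.068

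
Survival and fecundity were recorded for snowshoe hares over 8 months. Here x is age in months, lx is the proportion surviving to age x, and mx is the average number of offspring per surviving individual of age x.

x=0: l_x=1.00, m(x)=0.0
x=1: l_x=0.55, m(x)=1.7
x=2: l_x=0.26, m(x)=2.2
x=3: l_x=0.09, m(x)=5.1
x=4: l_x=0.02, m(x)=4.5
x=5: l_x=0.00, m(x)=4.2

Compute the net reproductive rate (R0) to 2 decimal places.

2.06

lx·mx by age: 0, 0.935, 0.572, 0.459, 0.09, 0
R0 = Σ lx·mx = 2.056 → 2.06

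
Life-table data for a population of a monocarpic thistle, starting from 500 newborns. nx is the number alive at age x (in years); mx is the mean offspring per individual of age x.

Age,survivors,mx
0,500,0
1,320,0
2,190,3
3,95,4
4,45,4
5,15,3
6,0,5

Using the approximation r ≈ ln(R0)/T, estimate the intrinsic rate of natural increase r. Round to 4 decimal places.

0.3113

lx = nx/n0 = nx/500: 1, 0.64, 0.38, 0.19, 0.09, 0.03, 0
R0 = Σ lx·mx = 0 + 0 + 1.14 + 0.76 + 0.36 + 0.09 + 0 = 2.35
Σ x·lx·mx = 6.45; T = 6.45/2.35 = 2.74468…
r ≈ ln(R0)/T = ln(2.35)/2.74468… = 0.311299… → 0.3113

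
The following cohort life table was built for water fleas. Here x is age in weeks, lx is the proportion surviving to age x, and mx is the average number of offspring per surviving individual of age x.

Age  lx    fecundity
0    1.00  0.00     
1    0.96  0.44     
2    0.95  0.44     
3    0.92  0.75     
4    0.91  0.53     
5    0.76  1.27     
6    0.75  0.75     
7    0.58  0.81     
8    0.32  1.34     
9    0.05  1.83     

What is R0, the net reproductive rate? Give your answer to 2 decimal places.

lx·mx by age: 0, 0.4224, 0.418, 0.69, 0.4823, 0.9652, 0.5625, 0.4698, 0.4288, 0.0915
R0 = Σ lx·mx = 4.5305 → 4.53

4.53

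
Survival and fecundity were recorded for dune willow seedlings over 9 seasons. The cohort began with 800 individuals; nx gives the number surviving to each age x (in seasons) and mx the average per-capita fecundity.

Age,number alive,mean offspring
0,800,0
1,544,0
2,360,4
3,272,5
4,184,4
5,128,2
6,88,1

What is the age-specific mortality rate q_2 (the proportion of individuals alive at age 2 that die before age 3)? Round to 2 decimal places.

lx = nx/n0 = nx/800: 1, 0.68, 0.45, 0.34, 0.23, 0.16, 0.11
q_2 = (l_2 − l_3) / l_2 = (0.45 − 0.34) / 0.45
     = 0.11 / 0.45 = 0.244444… → 0.24

0.24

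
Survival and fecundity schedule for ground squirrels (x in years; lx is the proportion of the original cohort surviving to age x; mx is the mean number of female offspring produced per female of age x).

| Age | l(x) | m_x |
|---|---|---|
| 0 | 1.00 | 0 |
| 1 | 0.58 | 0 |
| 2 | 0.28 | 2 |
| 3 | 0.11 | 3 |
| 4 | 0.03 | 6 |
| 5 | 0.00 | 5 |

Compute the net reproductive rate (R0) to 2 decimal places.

lx·mx by age: 0, 0, 0.56, 0.33, 0.18, 0
R0 = Σ lx·mx = 1.07 → 1.07

1.07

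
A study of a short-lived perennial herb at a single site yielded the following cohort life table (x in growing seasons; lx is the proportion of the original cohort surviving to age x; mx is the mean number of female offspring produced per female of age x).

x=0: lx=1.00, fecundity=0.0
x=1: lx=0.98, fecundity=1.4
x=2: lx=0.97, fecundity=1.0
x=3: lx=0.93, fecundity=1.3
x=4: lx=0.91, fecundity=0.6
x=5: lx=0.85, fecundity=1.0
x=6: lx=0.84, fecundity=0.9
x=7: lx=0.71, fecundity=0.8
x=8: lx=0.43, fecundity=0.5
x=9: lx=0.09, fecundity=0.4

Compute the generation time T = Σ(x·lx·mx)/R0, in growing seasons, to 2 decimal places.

lx·mx: 0, 1.372, 0.97, 1.209, 0.546, 0.85, 0.756, 0.568, 0.215, 0.036 → R0 = 6.522
x·lx·mx: 0, 1.372, 1.94, 3.627, 2.184, 4.25, 4.536, 3.976, 1.72, 0.324 → Σ = 23.929
T = 23.929 / 6.522 = 3.668967… → 3.67

3.67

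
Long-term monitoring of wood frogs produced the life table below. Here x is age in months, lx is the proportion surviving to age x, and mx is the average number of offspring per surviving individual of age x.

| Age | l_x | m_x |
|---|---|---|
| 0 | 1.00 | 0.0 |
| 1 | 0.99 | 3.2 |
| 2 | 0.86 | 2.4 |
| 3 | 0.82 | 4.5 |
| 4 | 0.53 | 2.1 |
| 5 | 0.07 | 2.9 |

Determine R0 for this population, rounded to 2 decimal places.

lx·mx by age: 0, 3.168, 2.064, 3.69, 1.113, 0.203
R0 = Σ lx·mx = 10.238 → 10.24

10.24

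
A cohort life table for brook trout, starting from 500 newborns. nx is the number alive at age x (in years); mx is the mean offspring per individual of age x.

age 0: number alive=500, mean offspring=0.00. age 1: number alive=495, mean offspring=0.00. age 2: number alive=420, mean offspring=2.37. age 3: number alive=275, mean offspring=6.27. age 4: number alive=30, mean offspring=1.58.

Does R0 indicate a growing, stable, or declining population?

growing

lx = nx/n0 = nx/500: 1, 0.99, 0.84, 0.55, 0.06
R0 = Σ lx·mx = 0 + 0 + 1.9908 + 3.4485 + 0.0948 = 5.5341
R0 > 1, so the population is growing.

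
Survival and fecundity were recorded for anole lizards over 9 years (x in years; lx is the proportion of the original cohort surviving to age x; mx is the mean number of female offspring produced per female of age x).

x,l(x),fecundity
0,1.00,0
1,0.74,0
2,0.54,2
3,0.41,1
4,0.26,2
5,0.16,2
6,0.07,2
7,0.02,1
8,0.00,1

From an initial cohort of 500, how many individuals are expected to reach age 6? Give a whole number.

Expected survivors = N0 · l_6 = 500 × 0.07 = 35 → 35

35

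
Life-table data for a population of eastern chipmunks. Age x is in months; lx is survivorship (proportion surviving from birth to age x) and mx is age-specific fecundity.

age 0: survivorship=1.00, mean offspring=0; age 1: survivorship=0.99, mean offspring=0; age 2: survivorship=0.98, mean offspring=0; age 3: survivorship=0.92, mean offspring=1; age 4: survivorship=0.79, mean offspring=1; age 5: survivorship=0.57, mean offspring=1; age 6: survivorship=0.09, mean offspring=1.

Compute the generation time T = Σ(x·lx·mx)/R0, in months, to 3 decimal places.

3.928

lx·mx: 0, 0, 0, 0.92, 0.79, 0.57, 0.09 → R0 = 2.37
x·lx·mx: 0, 0, 0, 2.76, 3.16, 2.85, 0.54 → Σ = 9.31
T = 9.31 / 2.37 = 3.92827… → 3.928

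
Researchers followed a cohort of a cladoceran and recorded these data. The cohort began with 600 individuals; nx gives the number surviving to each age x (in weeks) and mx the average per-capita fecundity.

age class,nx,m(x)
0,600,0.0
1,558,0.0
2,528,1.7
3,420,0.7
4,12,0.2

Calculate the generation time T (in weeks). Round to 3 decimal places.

2.250

lx = nx/n0 = nx/600: 1, 0.93, 0.88, 0.7, 0.02
lx·mx: 0, 0, 1.496, 0.49, 0.004 → R0 = 1.99
x·lx·mx: 0, 0, 2.992, 1.47, 0.016 → Σ = 4.478
T = 4.478 / 1.99 = 2.250251… → 2.250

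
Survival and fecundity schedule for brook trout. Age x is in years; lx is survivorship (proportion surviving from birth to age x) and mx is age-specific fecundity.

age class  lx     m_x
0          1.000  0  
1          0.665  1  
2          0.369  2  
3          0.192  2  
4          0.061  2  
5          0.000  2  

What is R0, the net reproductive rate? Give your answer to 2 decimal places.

lx·mx by age: 0, 0.665, 0.738, 0.384, 0.122, 0
R0 = Σ lx·mx = 1.909 → 1.91

1.91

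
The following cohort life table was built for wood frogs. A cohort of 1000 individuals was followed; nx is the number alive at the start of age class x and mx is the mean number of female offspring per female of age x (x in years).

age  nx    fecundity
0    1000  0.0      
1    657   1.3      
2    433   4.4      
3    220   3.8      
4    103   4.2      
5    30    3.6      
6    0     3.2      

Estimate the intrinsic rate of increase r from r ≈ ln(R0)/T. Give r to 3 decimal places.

lx = nx/n0 = nx/1000: 1, 0.657, 0.433, 0.22, 0.103, 0.03, 0
R0 = Σ lx·mx = 0 + 0.8541 + 1.9052 + 0.836 + 0.4326 + 0.108 + 0 = 4.1359
Σ x·lx·mx = 9.4429; T = 9.4429/4.1359 = 2.28315…
r ≈ ln(R0)/T = ln(4.1359)/2.28315… = 0.62182… → 0.622

0.622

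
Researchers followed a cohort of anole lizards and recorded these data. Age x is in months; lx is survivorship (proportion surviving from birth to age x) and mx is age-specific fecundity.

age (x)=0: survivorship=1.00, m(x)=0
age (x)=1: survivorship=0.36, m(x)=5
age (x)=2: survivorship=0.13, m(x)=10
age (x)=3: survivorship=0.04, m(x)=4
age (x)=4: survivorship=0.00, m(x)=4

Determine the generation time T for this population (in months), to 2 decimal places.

lx·mx: 0, 1.8, 1.3, 0.16, 0 → R0 = 3.26
x·lx·mx: 0, 1.8, 2.6, 0.48, 0 → Σ = 4.88
T = 4.88 / 3.26 = 1.496933… → 1.50

1.50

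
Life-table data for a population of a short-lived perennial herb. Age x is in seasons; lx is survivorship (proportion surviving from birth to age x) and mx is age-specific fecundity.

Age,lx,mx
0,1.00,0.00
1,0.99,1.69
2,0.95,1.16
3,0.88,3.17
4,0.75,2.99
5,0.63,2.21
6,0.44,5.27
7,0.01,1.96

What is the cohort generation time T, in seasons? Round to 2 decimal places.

3.66

lx·mx: 0, 1.6731, 1.102, 2.7896, 2.2425, 1.3923, 2.3188, 0.0196 → R0 = 11.5379
x·lx·mx: 0, 1.6731, 2.204, 8.3688, 8.97, 6.9615, 13.9128, 0.1372 → Σ = 42.2274
T = 42.2274 / 11.5379 = 3.659886… → 3.66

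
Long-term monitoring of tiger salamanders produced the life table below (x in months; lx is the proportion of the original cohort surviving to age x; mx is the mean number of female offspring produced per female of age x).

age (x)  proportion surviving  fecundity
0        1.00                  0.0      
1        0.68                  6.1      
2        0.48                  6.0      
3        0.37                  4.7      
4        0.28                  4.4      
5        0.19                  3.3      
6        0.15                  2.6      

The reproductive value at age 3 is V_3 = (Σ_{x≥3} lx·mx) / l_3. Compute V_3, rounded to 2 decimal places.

10.78

lx·mx for x ≥ 3: 1.739, 1.232, 0.627, 0.39 → sum = 3.988
V_3 = 3.988 / l_3 = 3.988 / 0.37 = 10.778378… → 10.78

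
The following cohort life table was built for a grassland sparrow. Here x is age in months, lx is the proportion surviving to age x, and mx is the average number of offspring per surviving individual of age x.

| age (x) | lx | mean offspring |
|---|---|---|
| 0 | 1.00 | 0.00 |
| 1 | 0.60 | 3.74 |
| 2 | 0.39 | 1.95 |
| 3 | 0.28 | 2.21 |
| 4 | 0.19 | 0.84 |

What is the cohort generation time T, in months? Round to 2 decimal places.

lx·mx: 0, 2.244, 0.7605, 0.6188, 0.1596 → R0 = 3.7829
x·lx·mx: 0, 2.244, 1.521, 1.8564, 0.6384 → Σ = 6.2598
T = 6.2598 / 3.7829 = 1.654762… → 1.65

1.65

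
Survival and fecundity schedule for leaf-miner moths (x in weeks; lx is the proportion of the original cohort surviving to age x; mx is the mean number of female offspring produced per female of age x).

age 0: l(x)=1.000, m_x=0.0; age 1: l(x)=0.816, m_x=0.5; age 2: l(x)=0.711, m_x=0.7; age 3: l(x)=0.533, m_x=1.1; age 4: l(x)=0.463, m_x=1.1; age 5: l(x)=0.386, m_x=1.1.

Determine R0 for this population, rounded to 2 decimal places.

2.43

lx·mx by age: 0, 0.408, 0.4977, 0.5863, 0.5093, 0.4246
R0 = Σ lx·mx = 2.4259 → 2.43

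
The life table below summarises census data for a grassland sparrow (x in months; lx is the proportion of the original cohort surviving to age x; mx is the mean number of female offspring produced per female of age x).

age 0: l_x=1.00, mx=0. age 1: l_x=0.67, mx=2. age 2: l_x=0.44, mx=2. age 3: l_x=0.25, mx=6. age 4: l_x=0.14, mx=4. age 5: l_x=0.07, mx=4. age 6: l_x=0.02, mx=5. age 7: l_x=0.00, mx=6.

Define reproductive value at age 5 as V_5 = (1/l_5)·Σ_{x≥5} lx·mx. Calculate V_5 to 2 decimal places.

5.43

lx·mx for x ≥ 5: 0.28, 0.1, 0 → sum = 0.38
V_5 = 0.38 / l_5 = 0.38 / 0.07 = 5.428571… → 5.43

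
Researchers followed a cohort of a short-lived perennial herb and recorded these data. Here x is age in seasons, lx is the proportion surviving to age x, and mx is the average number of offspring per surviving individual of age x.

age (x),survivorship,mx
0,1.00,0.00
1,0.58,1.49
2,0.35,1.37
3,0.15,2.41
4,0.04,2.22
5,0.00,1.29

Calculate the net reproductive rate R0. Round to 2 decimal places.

lx·mx by age: 0, 0.8642, 0.4795, 0.3615, 0.0888, 0
R0 = Σ lx·mx = 1.794 → 1.79

1.79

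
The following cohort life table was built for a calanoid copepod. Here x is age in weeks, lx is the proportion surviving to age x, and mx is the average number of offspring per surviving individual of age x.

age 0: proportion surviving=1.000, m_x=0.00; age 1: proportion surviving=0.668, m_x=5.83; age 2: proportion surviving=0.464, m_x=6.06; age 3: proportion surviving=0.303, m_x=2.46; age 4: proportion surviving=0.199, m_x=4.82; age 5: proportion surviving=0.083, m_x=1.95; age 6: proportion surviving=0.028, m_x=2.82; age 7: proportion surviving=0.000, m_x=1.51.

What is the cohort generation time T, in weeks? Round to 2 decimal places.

lx·mx: 0, 3.89444, 2.81184, 0.74538, 0.95918, 0.16185, 0.07896, 0 → R0 = 8.65165
x·lx·mx: 0, 3.89444, 5.62368, 2.23614, 3.83672, 0.80925, 0.47376, 0 → Σ = 16.87399
T = 16.87399 / 8.65165 = 1.950378… → 1.95

1.95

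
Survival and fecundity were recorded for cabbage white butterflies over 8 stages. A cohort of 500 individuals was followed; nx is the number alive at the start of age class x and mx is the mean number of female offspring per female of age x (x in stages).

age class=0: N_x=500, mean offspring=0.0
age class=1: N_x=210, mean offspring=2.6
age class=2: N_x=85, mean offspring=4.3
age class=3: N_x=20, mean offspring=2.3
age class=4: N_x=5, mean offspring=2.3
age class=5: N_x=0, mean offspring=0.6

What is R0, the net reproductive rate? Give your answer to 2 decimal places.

1.94

lx = nx/n0 = nx/500: 1, 0.42, 0.17, 0.04, 0.01, 0
lx·mx by age: 0, 1.092, 0.731, 0.092, 0.023, 0
R0 = Σ lx·mx = 1.938 → 1.94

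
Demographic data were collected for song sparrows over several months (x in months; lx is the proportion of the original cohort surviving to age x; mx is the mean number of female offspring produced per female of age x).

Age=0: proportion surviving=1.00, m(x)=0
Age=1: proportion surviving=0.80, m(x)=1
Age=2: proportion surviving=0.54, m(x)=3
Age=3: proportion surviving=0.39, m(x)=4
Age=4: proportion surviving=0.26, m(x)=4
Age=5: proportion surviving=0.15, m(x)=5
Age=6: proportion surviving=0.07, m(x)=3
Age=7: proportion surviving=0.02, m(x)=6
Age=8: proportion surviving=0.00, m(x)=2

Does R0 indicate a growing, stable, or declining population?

R0 = Σ lx·mx = 0 + 0.8 + 1.62 + 1.56 + 1.04 + 0.75 + 0.21 + 0.12 + 0 = 6.1
R0 > 1, so the population is growing.

growing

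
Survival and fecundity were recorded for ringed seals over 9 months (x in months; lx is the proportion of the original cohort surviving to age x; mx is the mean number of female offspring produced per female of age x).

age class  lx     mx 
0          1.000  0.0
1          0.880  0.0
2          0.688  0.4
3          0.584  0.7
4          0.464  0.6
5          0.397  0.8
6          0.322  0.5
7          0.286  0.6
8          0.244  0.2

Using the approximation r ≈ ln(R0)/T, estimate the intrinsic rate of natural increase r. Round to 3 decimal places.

0.120

R0 = Σ lx·mx = 0 + 0 + 0.2752 + 0.4088 + 0.2784 + 0.3176 + 0.161 + 0.1716 + 0.0488 = 1.6614
Σ x·lx·mx = 7.036; T = 7.036/1.6614 = 4.23498…
r ≈ ln(R0)/T = ln(1.6614)/4.23498… = 0.11987… → 0.120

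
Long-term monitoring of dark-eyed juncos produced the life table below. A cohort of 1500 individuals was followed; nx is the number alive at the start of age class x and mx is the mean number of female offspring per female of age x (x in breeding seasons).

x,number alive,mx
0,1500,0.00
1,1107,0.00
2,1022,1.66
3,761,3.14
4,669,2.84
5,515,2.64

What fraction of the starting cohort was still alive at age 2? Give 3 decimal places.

l_2 = n_2/n_0 = 1022/1500 = 0.681333… → 0.681

0.681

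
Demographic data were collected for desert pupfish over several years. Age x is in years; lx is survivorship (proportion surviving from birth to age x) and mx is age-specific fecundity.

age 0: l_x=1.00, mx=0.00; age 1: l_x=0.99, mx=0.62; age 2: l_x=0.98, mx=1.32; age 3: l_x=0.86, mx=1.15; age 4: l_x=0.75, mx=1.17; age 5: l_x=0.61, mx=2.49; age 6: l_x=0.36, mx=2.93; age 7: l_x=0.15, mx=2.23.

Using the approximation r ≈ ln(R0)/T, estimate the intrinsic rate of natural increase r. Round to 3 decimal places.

R0 = Σ lx·mx = 0 + 0.6138 + 1.2936 + 0.989 + 0.8775 + 1.5189 + 1.0548 + 0.3345 = 6.6821
Σ x·lx·mx = 25.9428; T = 25.9428/6.6821 = 3.88243…
r ≈ ln(R0)/T = ln(6.6821)/3.88243… = 0.48924… → 0.489

0.489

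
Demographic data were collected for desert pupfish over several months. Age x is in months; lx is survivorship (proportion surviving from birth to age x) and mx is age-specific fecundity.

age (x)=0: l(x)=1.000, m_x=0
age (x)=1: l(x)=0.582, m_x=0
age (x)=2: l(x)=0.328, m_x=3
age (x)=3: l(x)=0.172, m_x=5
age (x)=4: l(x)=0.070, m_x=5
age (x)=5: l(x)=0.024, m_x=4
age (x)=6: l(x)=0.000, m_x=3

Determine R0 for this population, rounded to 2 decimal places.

2.29

lx·mx by age: 0, 0, 0.984, 0.86, 0.35, 0.096, 0
R0 = Σ lx·mx = 2.29 → 2.29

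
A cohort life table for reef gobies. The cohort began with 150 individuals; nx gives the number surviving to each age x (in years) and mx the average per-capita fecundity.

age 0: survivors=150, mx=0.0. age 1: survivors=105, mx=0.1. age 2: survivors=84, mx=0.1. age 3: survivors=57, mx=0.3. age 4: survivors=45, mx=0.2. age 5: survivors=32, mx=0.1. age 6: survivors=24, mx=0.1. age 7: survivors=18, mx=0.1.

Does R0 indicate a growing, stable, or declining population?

lx = nx/n0 = nx/150: 1, 0.7, 0.56, 0.38, 0.3, 0.21333…, 0.16, 0.12
R0 = Σ lx·mx = 0 + 0.07 + 0.056 + 0.114 + 0.06 + 0.021333… + 0.016 + 0.012 = 0.349333…
R0 < 1, so the population is declining.

declining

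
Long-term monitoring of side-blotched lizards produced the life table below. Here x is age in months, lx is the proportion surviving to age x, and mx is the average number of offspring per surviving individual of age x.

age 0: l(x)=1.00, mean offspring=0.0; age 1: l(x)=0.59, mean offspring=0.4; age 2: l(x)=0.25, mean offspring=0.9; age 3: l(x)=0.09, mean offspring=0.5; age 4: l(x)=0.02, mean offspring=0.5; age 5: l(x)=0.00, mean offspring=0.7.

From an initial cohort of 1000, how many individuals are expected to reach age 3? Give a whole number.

Expected survivors = N0 · l_3 = 1000 × 0.09 = 90 → 90

90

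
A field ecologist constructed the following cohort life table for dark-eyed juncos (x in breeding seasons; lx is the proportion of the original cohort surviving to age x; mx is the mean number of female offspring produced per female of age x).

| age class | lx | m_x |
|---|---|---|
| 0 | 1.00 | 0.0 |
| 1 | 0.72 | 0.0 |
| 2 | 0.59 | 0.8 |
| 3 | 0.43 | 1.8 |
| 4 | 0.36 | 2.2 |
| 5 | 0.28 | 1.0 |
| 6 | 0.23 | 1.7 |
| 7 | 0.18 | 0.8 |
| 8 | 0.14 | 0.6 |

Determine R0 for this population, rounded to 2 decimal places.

lx·mx by age: 0, 0, 0.472, 0.774, 0.792, 0.28, 0.391, 0.144, 0.084
R0 = Σ lx·mx = 2.937 → 2.94

2.94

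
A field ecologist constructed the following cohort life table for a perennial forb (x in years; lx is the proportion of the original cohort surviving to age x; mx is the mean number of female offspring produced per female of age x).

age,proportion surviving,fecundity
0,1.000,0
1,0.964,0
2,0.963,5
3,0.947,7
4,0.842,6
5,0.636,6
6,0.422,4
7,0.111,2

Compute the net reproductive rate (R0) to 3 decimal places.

22.222

lx·mx by age: 0, 0, 4.815, 6.629, 5.052, 3.816, 1.688, 0.222
R0 = Σ lx·mx = 22.222 → 22.222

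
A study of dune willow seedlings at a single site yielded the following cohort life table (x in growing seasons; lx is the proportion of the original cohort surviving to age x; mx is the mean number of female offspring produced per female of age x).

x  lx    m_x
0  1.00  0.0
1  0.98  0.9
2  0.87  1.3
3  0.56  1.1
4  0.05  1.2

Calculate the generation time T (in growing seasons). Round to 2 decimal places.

lx·mx: 0, 0.882, 1.131, 0.616, 0.06 → R0 = 2.689
x·lx·mx: 0, 0.882, 2.262, 1.848, 0.24 → Σ = 5.232
T = 5.232 / 2.689 = 1.945705… → 1.95

1.95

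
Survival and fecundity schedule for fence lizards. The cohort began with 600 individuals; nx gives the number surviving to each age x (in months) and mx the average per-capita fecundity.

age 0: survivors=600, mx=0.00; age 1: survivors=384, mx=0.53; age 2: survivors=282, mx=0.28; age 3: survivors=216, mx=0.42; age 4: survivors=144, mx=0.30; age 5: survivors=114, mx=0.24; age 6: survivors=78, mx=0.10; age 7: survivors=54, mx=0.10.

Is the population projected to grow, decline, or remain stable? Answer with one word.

declining

lx = nx/n0 = nx/600: 1, 0.64, 0.47, 0.36, 0.24, 0.19, 0.13, 0.09
R0 = Σ lx·mx = 0 + 0.3392 + 0.1316 + 0.1512 + 0.072 + 0.0456 + 0.013 + 0.009 = 0.7616
R0 < 1, so the population is declining.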